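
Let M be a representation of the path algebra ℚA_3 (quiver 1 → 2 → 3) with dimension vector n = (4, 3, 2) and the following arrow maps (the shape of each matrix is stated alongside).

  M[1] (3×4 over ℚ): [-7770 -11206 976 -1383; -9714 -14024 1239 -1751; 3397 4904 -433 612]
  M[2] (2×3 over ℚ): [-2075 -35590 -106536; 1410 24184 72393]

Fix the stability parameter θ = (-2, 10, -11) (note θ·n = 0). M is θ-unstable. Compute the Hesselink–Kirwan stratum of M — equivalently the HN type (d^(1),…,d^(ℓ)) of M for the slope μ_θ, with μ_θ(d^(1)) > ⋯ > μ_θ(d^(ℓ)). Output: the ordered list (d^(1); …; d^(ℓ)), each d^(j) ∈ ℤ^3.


Via rank(M_{q-1}∘⋯∘M_p): M ≅ I[1,1], I[1,2], I[1,3]^2.
μ_θ-semistable layers: μ^(1)=10; μ^(2)=-1/2; μ^(3)=-2

((0, 1, 0); (0, 2, 2); (4, 0, 0))


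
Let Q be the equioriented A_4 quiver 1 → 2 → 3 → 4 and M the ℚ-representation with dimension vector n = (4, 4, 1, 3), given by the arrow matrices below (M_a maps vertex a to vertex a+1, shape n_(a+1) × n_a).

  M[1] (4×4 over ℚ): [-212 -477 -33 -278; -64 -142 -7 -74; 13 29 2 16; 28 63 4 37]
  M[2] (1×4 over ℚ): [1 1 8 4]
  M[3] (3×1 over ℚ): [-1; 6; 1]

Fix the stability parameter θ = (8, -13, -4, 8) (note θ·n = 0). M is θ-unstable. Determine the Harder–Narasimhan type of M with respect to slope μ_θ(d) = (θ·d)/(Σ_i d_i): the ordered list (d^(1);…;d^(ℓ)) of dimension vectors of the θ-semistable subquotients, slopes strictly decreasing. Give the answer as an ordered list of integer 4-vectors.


Interval decomposition of M: I[1,2]^3, I[1,4], I[4,4]^2.
HN type (ℓ=3): μ^(1)=8; μ^(2)=-5/2; μ^(3)=-3

((0, 0, 0, 3); (3, 3, 0, 0); (1, 1, 1, 0))


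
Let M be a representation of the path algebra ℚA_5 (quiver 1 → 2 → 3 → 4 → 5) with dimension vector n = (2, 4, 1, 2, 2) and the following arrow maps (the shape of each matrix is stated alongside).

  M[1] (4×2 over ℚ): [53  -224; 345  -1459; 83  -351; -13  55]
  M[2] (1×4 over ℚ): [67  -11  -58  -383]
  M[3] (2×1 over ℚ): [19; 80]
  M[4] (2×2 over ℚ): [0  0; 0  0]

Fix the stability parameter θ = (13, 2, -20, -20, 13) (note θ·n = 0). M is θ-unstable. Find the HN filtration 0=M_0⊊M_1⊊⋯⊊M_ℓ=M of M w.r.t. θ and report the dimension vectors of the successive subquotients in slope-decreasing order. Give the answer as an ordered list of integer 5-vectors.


Via rank(M_{q-1}∘⋯∘M_p): M ≅ I[1,2], I[1,4], I[2,2]^2, I[4,4], I[5,5]^2.
μ_θ-semistable layers: μ^(1)=13; μ^(2)=15/2; μ^(3)=2; μ^(4)=-25/4; μ^(5)=-20

((0, 0, 0, 0, 2); (1, 1, 0, 0, 0); (0, 2, 0, 0, 0); (1, 1, 1, 1, 0); (0, 0, 0, 1, 0))


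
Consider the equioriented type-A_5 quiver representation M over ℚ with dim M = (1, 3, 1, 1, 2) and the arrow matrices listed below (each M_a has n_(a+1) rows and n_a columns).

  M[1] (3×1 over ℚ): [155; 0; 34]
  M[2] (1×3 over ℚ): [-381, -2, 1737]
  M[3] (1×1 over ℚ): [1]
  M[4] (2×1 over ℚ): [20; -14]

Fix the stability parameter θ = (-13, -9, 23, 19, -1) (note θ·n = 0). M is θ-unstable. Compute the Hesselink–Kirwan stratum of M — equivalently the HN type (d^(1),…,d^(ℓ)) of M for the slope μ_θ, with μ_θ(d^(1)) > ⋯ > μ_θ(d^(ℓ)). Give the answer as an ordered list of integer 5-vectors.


Barcode: M ≅ I[1,5], I[2,2]^2, I[5,5]. HN layers by μ_θ (4 steps, strictly decreasing):
  μ^(1)=41/3; μ^(2)=-1; μ^(3)=-9; μ^(4)=-13

((0, 0, 1, 1, 1); (0, 0, 0, 0, 1); (0, 3, 0, 0, 0); (1, 0, 0, 0, 0))


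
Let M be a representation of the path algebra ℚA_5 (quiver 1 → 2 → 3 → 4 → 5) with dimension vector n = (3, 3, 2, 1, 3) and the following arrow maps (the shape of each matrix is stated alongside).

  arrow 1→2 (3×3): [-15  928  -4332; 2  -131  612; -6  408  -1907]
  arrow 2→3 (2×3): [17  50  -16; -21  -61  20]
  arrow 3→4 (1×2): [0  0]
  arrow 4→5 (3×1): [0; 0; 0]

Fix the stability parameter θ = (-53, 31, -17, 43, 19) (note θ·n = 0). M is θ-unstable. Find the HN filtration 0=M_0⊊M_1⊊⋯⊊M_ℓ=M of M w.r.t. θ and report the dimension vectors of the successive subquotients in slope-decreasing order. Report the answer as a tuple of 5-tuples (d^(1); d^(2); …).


Interval decomposition of M: I[1,2], I[1,3]^2, I[4,4], I[5,5]^3.
HN type (ℓ=5): μ^(1)=43; μ^(2)=31; μ^(3)=19; μ^(4)=7; μ^(5)=-53

((0, 0, 0, 1, 0); (0, 1, 0, 0, 0); (0, 0, 0, 0, 3); (0, 2, 2, 0, 0); (3, 0, 0, 0, 0))


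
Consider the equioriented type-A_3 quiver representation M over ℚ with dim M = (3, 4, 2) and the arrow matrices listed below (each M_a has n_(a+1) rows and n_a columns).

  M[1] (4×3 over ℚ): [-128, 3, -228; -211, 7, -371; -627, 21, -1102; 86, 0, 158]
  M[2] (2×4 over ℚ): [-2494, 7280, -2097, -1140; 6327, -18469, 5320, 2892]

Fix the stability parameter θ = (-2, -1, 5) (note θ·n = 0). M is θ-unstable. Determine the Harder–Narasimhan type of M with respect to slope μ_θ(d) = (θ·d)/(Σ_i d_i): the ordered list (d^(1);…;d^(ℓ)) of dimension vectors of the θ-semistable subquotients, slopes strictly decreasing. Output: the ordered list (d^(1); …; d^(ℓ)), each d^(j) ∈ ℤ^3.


Barcode: M ≅ I[1,2], I[1,3]^2, I[2,2]. HN layers by μ_θ (3 steps, strictly decreasing):
  μ^(1)=5; μ^(2)=-1; μ^(3)=-2

((0, 0, 2); (0, 4, 0); (3, 0, 0))


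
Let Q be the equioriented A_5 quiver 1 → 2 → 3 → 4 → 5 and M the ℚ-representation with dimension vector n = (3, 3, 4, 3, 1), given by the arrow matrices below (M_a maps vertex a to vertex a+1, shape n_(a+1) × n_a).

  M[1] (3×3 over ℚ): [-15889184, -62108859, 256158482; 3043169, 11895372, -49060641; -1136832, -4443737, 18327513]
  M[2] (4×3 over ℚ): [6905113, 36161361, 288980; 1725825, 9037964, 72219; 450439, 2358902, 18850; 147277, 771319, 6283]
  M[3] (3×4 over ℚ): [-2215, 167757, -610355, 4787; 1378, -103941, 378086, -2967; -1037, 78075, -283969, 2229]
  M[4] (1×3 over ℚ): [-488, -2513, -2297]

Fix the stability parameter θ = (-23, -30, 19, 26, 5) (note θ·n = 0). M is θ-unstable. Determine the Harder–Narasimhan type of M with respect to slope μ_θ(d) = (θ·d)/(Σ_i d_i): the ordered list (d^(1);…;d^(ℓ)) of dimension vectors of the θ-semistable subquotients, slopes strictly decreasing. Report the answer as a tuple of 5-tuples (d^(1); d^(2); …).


Interval decomposition of M: I[1,3], I[1,4], I[1,5], I[3,3], I[4,4].
HN type (ℓ=4): μ^(1)=26; μ^(2)=19; μ^(3)=50/3; μ^(4)=-53/2

((0, 0, 0, 2, 0); (0, 0, 3, 0, 0); (0, 0, 1, 1, 1); (3, 3, 0, 0, 0))


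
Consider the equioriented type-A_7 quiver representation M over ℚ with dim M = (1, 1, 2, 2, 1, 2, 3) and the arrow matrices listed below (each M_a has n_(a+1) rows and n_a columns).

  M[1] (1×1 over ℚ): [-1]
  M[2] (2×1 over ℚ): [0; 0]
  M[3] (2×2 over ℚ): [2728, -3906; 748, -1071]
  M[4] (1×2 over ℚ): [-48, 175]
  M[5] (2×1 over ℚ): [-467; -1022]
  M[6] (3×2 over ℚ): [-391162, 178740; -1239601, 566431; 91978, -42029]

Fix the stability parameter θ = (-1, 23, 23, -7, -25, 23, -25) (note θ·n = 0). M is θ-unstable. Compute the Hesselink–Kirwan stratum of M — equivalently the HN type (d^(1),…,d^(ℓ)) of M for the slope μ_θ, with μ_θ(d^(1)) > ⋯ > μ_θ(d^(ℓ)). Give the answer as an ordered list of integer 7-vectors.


Barcode: M ≅ I[1,2], I[3,3], I[3,7], I[4,4], I[6,7], I[7,7]. HN layers by μ_θ (5 steps, strictly decreasing):
  μ^(1)=23; μ^(2)=-1; μ^(3)=-3; μ^(4)=-7; μ^(5)=-25

((0, 1, 1, 0, 0, 0, 0); (1, 0, 0, 0, 0, 2, 2); (0, 0, 1, 1, 1, 0, 0); (0, 0, 0, 1, 0, 0, 0); (0, 0, 0, 0, 0, 0, 1))


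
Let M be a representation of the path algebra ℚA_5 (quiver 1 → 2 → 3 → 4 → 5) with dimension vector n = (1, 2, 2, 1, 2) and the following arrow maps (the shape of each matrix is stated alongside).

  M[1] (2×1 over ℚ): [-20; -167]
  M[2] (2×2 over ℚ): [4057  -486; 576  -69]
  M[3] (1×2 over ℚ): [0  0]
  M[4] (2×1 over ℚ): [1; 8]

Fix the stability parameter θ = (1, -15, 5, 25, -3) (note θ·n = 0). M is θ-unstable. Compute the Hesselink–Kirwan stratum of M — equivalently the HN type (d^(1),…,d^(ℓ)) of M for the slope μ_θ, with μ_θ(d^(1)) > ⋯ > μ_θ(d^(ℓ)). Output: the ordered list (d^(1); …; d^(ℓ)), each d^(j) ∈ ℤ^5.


Barcode: M ≅ I[1,3], I[2,3], I[4,5], I[5,5]. HN layers by μ_θ (5 steps, strictly decreasing):
  μ^(1)=11; μ^(2)=5; μ^(3)=-3; μ^(4)=-7; μ^(5)=-15

((0, 0, 0, 1, 1); (0, 0, 2, 0, 0); (0, 0, 0, 0, 1); (1, 1, 0, 0, 0); (0, 1, 0, 0, 0))


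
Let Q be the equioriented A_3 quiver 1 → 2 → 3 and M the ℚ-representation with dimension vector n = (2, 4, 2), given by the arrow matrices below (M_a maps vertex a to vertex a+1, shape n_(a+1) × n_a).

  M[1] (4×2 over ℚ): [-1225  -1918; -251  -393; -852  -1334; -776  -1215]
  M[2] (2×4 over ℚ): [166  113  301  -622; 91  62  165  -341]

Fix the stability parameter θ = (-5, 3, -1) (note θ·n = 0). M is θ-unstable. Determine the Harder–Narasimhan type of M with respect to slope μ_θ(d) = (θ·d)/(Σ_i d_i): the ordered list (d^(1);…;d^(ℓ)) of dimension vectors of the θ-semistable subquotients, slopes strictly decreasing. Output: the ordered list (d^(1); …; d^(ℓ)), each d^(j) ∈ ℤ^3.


Via rank(M_{q-1}∘⋯∘M_p): M ≅ I[1,3]^2, I[2,2]^2.
μ_θ-semistable layers: μ^(1)=3; μ^(2)=1; μ^(3)=-5

((0, 2, 0); (0, 2, 2); (2, 0, 0))


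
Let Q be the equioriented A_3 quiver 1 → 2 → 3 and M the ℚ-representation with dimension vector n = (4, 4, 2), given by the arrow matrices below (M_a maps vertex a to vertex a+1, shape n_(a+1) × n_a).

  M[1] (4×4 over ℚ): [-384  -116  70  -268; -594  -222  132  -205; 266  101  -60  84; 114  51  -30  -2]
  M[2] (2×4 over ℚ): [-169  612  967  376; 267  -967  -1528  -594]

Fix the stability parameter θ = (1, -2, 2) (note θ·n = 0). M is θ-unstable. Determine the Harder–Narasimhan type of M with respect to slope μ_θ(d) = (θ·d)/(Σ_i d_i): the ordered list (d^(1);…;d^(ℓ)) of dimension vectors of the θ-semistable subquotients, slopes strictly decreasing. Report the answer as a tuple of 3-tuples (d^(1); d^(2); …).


Via rank(M_{q-1}∘⋯∘M_p): M ≅ I[1,1], I[1,2], I[1,3]^2, I[2,2].
μ_θ-semistable layers: μ^(1)=2; μ^(2)=1; μ^(3)=-1/2; μ^(4)=-2

((0, 0, 2); (1, 0, 0); (3, 3, 0); (0, 1, 0))


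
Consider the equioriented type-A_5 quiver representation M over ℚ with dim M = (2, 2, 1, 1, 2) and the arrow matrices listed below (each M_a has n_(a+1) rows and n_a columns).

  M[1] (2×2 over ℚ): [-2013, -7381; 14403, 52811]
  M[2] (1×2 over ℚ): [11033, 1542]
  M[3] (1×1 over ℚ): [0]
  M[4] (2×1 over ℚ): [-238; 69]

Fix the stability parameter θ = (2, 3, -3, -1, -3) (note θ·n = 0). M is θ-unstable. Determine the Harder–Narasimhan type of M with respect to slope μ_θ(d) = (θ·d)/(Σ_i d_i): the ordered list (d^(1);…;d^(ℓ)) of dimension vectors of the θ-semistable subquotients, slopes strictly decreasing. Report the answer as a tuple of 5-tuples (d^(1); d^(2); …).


Barcode: M ≅ I[1,1], I[1,3], I[2,2], I[4,5], I[5,5]. HN layers by μ_θ (5 steps, strictly decreasing):
  μ^(1)=3; μ^(2)=2; μ^(3)=2/3; μ^(4)=-2; μ^(5)=-3

((0, 1, 0, 0, 0); (1, 0, 0, 0, 0); (1, 1, 1, 0, 0); (0, 0, 0, 1, 1); (0, 0, 0, 0, 1))


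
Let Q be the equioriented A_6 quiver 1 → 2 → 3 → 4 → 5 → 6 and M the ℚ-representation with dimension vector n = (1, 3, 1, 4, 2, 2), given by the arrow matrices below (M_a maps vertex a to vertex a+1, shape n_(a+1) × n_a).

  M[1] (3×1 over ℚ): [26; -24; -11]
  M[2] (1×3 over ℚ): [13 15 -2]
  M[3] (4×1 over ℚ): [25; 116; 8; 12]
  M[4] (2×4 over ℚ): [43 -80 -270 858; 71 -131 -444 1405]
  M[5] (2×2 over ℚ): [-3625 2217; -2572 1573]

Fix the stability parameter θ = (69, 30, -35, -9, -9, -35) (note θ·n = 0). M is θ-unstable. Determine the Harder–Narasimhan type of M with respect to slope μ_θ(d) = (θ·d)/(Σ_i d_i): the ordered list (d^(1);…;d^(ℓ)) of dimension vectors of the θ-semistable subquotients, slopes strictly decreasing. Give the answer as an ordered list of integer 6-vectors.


Barcode: M ≅ I[1,2], I[2,2], I[2,6], I[4,4]^2, I[4,6]. HN layers by μ_θ (5 steps, strictly decreasing):
  μ^(1)=99/2; μ^(2)=30; μ^(3)=-9; μ^(4)=-58/5; μ^(5)=-53/3

((1, 1, 0, 0, 0, 0); (0, 1, 0, 0, 0, 0); (0, 0, 0, 2, 0, 0); (0, 1, 1, 1, 1, 1); (0, 0, 0, 1, 1, 1))


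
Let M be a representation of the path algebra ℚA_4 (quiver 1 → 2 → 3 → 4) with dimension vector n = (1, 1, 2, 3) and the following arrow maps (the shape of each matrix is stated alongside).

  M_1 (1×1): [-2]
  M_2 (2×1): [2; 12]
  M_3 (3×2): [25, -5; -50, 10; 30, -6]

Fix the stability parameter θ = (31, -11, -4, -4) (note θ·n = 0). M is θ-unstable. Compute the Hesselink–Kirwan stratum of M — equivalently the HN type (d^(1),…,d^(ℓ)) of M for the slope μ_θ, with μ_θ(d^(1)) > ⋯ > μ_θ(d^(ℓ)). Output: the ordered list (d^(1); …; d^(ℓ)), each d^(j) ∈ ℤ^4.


Barcode: M ≅ I[1,4], I[3,3], I[4,4]^2. HN layers by μ_θ (2 steps, strictly decreasing):
  μ^(1)=3; μ^(2)=-4

((1, 1, 1, 1); (0, 0, 1, 2))


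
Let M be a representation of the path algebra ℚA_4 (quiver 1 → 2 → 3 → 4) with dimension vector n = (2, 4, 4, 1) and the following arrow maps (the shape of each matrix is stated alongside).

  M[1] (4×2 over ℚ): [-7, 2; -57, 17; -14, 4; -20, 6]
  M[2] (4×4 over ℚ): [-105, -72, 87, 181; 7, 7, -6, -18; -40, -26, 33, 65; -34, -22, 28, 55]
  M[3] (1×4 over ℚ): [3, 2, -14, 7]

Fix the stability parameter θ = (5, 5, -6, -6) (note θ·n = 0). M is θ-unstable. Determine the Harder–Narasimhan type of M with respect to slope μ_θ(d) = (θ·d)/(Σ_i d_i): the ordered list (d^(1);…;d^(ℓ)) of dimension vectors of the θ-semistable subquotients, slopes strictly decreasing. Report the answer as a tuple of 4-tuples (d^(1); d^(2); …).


Barcode: M ≅ I[1,3], I[1,4], I[2,3]^2. HN layers by μ_θ (2 steps, strictly decreasing):
  μ^(1)=4/3; μ^(2)=-1/2

((1, 1, 1, 0); (1, 3, 3, 1))


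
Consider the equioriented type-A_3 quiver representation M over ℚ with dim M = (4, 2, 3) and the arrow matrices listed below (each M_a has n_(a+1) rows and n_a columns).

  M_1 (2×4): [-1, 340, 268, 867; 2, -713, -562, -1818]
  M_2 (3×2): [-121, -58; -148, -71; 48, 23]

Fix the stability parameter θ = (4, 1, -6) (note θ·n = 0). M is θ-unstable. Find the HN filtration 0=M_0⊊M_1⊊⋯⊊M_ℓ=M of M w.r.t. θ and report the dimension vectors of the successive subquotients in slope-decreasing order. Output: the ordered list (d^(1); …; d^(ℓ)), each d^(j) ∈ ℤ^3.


Via rank(M_{q-1}∘⋯∘M_p): M ≅ I[1,1]^2, I[1,3]^2, I[3,3].
μ_θ-semistable layers: μ^(1)=4; μ^(2)=-1/3; μ^(3)=-6

((2, 0, 0); (2, 2, 2); (0, 0, 1))


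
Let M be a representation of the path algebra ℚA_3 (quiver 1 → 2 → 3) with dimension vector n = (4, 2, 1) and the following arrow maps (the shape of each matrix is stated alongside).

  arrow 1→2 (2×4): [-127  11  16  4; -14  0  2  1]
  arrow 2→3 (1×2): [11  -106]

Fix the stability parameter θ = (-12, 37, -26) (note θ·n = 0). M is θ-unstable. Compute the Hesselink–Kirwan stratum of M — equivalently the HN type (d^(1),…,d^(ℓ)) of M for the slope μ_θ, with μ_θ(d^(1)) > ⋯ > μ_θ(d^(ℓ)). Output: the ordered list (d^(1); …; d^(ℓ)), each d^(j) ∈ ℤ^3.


Interval decomposition of M: I[1,1]^2, I[1,2], I[1,3].
HN type (ℓ=3): μ^(1)=37; μ^(2)=11/2; μ^(3)=-12

((0, 1, 0); (0, 1, 1); (4, 0, 0))


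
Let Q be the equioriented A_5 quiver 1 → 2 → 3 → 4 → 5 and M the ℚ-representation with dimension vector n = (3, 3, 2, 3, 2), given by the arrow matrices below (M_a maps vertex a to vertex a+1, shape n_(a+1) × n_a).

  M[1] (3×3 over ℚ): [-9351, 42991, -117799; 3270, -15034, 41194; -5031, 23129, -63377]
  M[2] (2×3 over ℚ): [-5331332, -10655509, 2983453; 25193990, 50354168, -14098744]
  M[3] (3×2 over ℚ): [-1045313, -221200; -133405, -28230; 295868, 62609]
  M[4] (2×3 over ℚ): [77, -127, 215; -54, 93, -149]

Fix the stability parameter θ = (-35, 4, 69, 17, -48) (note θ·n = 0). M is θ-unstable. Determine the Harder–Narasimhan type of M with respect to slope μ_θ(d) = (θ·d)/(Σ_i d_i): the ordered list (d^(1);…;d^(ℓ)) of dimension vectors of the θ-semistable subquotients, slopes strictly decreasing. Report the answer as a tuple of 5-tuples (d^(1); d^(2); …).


Interval decomposition of M: I[1,1], I[1,5]^2, I[2,2], I[4,4].
HN type (ℓ=4): μ^(1)=17; μ^(2)=38/3; μ^(3)=4; μ^(4)=-35

((0, 0, 0, 1, 0); (0, 0, 2, 2, 2); (0, 3, 0, 0, 0); (3, 0, 0, 0, 0))


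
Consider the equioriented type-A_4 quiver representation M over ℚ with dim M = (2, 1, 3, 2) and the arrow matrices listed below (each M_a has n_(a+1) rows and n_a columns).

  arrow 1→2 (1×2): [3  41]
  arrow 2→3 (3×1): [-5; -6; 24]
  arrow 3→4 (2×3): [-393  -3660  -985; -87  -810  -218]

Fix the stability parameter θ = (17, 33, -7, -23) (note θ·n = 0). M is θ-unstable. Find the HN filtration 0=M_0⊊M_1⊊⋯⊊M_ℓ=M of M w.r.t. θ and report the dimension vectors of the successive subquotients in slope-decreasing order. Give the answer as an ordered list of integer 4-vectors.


Via rank(M_{q-1}∘⋯∘M_p): M ≅ I[1,1], I[1,4], I[3,3], I[3,4].
μ_θ-semistable layers: μ^(1)=17; μ^(2)=5; μ^(3)=-7; μ^(4)=-15

((1, 0, 0, 0); (1, 1, 1, 1); (0, 0, 1, 0); (0, 0, 1, 1))


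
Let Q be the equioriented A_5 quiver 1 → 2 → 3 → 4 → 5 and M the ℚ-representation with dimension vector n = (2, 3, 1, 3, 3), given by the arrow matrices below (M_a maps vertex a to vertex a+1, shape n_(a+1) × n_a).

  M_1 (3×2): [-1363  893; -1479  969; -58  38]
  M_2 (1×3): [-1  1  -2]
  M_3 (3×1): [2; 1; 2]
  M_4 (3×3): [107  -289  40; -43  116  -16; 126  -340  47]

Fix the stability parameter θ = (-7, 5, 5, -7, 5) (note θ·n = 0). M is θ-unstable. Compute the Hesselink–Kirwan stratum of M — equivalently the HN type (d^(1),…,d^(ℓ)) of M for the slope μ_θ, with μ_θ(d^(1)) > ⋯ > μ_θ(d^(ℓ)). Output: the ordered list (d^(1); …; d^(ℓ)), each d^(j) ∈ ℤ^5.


Barcode: M ≅ I[1,1], I[1,2], I[2,2], I[2,5], I[4,5]^2. HN layers by μ_θ (3 steps, strictly decreasing):
  μ^(1)=5; μ^(2)=1; μ^(3)=-7

((0, 2, 0, 0, 3); (0, 1, 1, 1, 0); (2, 0, 0, 2, 0))


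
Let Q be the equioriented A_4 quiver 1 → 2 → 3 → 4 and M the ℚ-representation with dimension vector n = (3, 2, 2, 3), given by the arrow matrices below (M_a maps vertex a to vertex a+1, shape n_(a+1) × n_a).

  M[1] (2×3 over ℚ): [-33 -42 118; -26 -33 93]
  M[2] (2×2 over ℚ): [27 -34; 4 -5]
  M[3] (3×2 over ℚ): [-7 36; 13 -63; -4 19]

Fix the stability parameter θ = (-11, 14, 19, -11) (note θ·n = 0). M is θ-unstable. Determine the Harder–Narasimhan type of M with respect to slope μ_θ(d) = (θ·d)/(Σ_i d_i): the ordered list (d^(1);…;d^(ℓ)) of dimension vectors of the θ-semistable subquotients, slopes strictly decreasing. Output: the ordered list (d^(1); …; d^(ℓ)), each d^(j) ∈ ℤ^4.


Barcode: M ≅ I[1,1], I[1,4]^2, I[4,4]. HN layers by μ_θ (2 steps, strictly decreasing):
  μ^(1)=22/3; μ^(2)=-11

((0, 2, 2, 2); (3, 0, 0, 1))


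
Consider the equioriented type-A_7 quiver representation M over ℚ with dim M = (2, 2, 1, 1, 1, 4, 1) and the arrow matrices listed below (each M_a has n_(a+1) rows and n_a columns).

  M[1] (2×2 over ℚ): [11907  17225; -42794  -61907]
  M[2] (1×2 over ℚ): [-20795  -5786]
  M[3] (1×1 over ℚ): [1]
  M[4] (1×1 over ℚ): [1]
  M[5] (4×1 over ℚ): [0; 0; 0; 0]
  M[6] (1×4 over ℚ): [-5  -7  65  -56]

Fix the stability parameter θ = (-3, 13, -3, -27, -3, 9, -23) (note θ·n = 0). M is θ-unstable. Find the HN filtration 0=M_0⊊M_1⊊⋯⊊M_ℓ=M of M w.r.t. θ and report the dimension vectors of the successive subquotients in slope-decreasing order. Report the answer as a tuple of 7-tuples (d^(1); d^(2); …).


Barcode: M ≅ I[1,2], I[1,5], I[6,6]^3, I[6,7]. HN layers by μ_θ (5 steps, strictly decreasing):
  μ^(1)=13; μ^(2)=9; μ^(3)=-3; μ^(4)=-5; μ^(5)=-7

((0, 1, 0, 0, 0, 0, 0); (0, 0, 0, 0, 0, 3, 0); (1, 0, 0, 0, 1, 0, 0); (1, 1, 1, 1, 0, 0, 0); (0, 0, 0, 0, 0, 1, 1))


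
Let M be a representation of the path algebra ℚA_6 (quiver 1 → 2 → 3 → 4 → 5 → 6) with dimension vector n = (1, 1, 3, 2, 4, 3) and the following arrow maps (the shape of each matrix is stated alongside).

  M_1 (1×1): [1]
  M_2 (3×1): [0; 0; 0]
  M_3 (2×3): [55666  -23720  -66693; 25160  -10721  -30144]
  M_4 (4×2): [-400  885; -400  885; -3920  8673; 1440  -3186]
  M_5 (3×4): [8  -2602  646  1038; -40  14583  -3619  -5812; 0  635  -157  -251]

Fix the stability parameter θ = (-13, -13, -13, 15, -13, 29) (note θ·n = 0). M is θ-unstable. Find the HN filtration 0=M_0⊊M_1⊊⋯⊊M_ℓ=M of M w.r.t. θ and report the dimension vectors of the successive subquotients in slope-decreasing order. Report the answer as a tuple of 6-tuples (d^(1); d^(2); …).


Barcode: M ≅ I[1,2], I[3,3], I[3,4], I[3,5], I[5,6]^3. HN layers by μ_θ (4 steps, strictly decreasing):
  μ^(1)=29; μ^(2)=15; μ^(3)=1; μ^(4)=-13

((0, 0, 0, 0, 0, 3); (0, 0, 0, 1, 0, 0); (0, 0, 0, 1, 1, 0); (1, 1, 3, 0, 3, 0))


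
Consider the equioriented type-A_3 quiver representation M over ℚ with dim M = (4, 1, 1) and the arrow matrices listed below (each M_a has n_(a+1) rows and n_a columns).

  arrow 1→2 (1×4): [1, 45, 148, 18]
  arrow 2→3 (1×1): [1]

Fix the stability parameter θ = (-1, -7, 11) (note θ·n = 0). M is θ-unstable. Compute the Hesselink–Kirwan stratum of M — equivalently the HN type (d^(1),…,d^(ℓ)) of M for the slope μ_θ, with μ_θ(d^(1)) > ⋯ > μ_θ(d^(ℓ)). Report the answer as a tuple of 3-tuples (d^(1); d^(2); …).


Interval decomposition of M: I[1,1]^3, I[1,3].
HN type (ℓ=3): μ^(1)=11; μ^(2)=-1; μ^(3)=-4

((0, 0, 1); (3, 0, 0); (1, 1, 0))


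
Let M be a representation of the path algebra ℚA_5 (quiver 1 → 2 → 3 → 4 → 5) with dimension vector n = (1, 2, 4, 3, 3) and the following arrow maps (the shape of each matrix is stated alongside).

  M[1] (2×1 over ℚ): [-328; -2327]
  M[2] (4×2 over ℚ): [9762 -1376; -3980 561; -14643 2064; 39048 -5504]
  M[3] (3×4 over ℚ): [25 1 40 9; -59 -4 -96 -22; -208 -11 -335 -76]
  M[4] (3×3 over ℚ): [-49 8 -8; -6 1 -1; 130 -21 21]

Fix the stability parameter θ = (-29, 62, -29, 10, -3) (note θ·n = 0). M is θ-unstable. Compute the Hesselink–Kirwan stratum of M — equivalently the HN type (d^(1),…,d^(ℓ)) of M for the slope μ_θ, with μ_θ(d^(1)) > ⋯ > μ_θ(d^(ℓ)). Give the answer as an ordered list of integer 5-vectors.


Via rank(M_{q-1}∘⋯∘M_p): M ≅ I[1,5], I[2,5], I[3,3], I[3,4], I[5,5].
μ_θ-semistable layers: μ^(1)=10; μ^(2)=-3; μ^(3)=-29

((0, 2, 2, 3, 2); (0, 0, 0, 0, 1); (1, 0, 2, 0, 0))


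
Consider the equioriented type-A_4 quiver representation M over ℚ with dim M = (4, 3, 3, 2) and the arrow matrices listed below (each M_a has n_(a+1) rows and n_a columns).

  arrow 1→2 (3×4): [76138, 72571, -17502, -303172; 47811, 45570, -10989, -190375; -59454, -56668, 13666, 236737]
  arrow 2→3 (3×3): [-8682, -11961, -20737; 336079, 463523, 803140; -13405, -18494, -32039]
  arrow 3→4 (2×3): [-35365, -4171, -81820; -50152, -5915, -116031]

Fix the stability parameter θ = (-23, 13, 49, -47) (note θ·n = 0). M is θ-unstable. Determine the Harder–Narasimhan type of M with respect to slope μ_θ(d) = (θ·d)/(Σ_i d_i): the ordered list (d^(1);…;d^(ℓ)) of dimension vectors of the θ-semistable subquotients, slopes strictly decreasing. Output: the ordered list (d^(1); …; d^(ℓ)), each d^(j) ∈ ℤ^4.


Interval decomposition of M: I[1,1], I[1,2], I[1,4]^2, I[3,3].
HN type (ℓ=4): μ^(1)=49; μ^(2)=13; μ^(3)=5; μ^(4)=-23

((0, 0, 1, 0); (0, 1, 0, 0); (0, 2, 2, 2); (4, 0, 0, 0))


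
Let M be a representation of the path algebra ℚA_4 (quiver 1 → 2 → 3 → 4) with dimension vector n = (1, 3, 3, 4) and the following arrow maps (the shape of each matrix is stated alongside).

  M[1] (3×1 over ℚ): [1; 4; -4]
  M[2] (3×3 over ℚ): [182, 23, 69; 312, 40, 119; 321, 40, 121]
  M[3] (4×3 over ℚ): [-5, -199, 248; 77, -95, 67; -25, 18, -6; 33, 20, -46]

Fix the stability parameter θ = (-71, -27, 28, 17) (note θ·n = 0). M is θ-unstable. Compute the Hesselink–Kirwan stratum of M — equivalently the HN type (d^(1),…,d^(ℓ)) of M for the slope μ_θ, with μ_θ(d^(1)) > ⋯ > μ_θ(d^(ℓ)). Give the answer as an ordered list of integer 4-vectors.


Via rank(M_{q-1}∘⋯∘M_p): M ≅ I[1,4], I[2,4]^2, I[4,4].
μ_θ-semistable layers: μ^(1)=45/2; μ^(2)=17; μ^(3)=-27; μ^(4)=-71

((0, 0, 3, 3); (0, 0, 0, 1); (0, 3, 0, 0); (1, 0, 0, 0))


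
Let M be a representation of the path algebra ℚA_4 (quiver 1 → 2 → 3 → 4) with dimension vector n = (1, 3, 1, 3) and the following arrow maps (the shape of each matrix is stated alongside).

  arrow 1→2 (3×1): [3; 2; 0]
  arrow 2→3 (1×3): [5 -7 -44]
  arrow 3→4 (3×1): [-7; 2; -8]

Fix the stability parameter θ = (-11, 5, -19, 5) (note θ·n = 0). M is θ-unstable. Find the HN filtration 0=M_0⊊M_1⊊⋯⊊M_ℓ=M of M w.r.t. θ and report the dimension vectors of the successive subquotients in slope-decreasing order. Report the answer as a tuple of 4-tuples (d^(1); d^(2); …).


Interval decomposition of M: I[1,4], I[2,2]^2, I[4,4]^2.
HN type (ℓ=3): μ^(1)=5; μ^(2)=-7; μ^(3)=-11

((0, 2, 0, 3); (0, 1, 1, 0); (1, 0, 0, 0))


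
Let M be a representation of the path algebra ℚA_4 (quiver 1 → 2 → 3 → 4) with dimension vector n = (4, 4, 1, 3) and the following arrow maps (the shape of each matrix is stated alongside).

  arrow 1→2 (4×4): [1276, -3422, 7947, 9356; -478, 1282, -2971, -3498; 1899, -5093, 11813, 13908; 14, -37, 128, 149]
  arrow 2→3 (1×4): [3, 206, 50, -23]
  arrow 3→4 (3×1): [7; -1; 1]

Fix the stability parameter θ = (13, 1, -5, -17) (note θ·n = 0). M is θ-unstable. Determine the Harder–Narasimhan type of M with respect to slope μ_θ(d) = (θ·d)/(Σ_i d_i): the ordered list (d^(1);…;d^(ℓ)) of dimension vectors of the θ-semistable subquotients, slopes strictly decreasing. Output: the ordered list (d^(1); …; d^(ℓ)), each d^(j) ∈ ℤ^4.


Via rank(M_{q-1}∘⋯∘M_p): M ≅ I[1,1], I[1,2]^2, I[1,4], I[2,2], I[4,4]^2.
μ_θ-semistable layers: μ^(1)=13; μ^(2)=7; μ^(3)=1; μ^(4)=-2; μ^(5)=-17

((1, 0, 0, 0); (2, 2, 0, 0); (0, 1, 0, 0); (1, 1, 1, 1); (0, 0, 0, 2))


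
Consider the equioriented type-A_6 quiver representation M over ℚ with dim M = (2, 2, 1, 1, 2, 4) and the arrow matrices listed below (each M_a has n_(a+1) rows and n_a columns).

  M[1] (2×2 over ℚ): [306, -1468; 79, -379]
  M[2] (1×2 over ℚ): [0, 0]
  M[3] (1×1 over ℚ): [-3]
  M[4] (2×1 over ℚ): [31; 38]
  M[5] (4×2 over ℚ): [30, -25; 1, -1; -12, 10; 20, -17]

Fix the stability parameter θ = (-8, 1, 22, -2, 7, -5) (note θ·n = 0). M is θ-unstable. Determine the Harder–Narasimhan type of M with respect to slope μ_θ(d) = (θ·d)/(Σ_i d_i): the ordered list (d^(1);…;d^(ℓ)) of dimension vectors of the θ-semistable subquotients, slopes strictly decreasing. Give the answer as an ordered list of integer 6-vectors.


Via rank(M_{q-1}∘⋯∘M_p): M ≅ I[1,2]^2, I[3,6], I[5,6], I[6,6]^2.
μ_θ-semistable layers: μ^(1)=11/2; μ^(2)=1; μ^(3)=-5; μ^(4)=-8

((0, 0, 1, 1, 1, 1); (0, 2, 0, 0, 1, 1); (0, 0, 0, 0, 0, 2); (2, 0, 0, 0, 0, 0))


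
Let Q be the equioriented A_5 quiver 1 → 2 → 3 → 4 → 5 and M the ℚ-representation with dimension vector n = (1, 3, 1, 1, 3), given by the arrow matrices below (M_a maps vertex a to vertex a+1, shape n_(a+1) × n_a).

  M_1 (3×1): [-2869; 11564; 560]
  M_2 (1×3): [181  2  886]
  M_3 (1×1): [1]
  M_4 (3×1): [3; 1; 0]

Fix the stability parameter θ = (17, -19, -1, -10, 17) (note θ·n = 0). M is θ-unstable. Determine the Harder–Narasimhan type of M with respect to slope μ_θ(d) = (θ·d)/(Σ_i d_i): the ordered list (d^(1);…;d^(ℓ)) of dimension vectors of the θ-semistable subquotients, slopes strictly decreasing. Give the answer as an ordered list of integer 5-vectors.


Barcode: M ≅ I[1,5], I[2,2]^2, I[5,5]^2. HN layers by μ_θ (3 steps, strictly decreasing):
  μ^(1)=17; μ^(2)=-13/4; μ^(3)=-19

((0, 0, 0, 0, 3); (1, 1, 1, 1, 0); (0, 2, 0, 0, 0))


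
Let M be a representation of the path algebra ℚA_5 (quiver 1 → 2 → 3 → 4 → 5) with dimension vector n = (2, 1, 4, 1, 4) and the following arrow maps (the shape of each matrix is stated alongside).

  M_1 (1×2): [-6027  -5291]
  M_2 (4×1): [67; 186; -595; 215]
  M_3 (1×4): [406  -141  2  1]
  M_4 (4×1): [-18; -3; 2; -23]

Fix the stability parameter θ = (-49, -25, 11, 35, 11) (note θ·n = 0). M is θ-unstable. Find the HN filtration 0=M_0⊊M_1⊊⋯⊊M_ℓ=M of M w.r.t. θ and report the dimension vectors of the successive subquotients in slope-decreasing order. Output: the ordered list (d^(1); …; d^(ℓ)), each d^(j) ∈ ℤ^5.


Via rank(M_{q-1}∘⋯∘M_p): M ≅ I[1,1], I[1,5], I[3,3]^3, I[5,5]^3.
μ_θ-semistable layers: μ^(1)=23; μ^(2)=11; μ^(3)=-25; μ^(4)=-49

((0, 0, 0, 1, 1); (0, 0, 4, 0, 3); (0, 1, 0, 0, 0); (2, 0, 0, 0, 0))


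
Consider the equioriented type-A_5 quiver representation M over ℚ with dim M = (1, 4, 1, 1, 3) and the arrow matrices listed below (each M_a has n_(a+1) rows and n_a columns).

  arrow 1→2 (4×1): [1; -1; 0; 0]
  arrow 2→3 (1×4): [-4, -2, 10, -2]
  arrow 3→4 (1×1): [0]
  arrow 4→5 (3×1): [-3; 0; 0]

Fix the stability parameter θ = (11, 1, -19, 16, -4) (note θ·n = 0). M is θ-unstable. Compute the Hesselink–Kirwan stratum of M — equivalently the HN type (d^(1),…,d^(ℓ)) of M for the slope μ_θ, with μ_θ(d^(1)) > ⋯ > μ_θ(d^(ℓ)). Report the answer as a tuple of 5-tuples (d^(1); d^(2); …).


Interval decomposition of M: I[1,3], I[2,2]^3, I[4,5], I[5,5]^2.
HN type (ℓ=4): μ^(1)=6; μ^(2)=1; μ^(3)=-7/3; μ^(4)=-4

((0, 0, 0, 1, 1); (0, 3, 0, 0, 0); (1, 1, 1, 0, 0); (0, 0, 0, 0, 2))


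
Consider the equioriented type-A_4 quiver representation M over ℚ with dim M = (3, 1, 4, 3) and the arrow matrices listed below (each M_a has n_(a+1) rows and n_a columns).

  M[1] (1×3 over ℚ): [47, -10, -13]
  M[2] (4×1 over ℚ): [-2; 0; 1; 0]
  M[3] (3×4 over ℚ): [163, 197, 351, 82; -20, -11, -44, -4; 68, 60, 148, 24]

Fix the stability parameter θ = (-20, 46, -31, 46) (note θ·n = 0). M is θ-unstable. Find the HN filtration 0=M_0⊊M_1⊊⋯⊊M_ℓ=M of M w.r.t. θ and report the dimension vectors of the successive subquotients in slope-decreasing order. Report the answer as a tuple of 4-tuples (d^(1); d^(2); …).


Via rank(M_{q-1}∘⋯∘M_p): M ≅ I[1,1]^2, I[1,4], I[3,3]^2, I[3,4], I[4,4].
μ_θ-semistable layers: μ^(1)=46; μ^(2)=15/2; μ^(3)=-20; μ^(4)=-31

((0, 0, 0, 3); (0, 1, 1, 0); (3, 0, 0, 0); (0, 0, 3, 0))


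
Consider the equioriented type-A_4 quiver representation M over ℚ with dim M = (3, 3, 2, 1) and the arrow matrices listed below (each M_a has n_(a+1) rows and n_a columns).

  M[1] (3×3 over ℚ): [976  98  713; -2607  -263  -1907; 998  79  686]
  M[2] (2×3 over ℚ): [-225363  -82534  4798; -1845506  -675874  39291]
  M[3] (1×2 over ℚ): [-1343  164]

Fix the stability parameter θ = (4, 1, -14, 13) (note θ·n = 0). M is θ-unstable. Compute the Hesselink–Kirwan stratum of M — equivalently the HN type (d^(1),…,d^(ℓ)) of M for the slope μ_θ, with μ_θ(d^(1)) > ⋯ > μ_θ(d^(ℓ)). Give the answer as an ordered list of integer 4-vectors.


Interval decomposition of M: I[1,2], I[1,3], I[1,4].
HN type (ℓ=3): μ^(1)=13; μ^(2)=5/2; μ^(3)=-3

((0, 0, 0, 1); (1, 1, 0, 0); (2, 2, 2, 0))


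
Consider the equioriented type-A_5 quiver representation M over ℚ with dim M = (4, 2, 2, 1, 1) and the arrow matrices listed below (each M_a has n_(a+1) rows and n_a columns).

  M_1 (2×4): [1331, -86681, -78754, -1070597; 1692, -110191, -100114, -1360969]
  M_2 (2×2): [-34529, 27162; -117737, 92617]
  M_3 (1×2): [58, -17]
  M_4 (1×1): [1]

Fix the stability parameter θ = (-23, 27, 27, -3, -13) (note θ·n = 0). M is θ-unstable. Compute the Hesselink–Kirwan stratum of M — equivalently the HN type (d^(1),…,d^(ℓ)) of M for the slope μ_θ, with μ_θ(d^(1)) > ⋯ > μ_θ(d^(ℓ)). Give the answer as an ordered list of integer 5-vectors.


Interval decomposition of M: I[1,1]^2, I[1,3], I[1,5].
HN type (ℓ=3): μ^(1)=27; μ^(2)=19/2; μ^(3)=-23

((0, 1, 1, 0, 0); (0, 1, 1, 1, 1); (4, 0, 0, 0, 0))


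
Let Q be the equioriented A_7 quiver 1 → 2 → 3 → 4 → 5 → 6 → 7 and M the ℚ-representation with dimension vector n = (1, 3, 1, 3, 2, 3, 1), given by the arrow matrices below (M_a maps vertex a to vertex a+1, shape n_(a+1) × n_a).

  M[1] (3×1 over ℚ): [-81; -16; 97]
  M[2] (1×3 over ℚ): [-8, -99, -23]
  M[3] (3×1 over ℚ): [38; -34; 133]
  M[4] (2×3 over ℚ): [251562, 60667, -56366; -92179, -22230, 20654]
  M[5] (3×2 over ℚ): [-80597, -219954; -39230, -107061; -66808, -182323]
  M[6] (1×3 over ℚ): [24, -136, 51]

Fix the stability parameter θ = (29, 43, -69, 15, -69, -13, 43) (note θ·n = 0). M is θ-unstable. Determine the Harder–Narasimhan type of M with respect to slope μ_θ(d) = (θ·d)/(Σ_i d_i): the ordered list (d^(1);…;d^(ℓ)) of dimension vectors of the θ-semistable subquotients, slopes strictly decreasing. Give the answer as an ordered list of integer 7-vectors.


Barcode: M ≅ I[1,4], I[2,2]^2, I[4,6], I[4,7], I[6,6]. HN layers by μ_θ (5 steps, strictly decreasing):
  μ^(1)=43; μ^(2)=15; μ^(3)=1; μ^(4)=-13; μ^(5)=-27

((0, 2, 0, 0, 0, 0, 1); (0, 0, 0, 1, 0, 0, 0); (1, 1, 1, 0, 0, 0, 0); (0, 0, 0, 0, 0, 3, 0); (0, 0, 0, 2, 2, 0, 0))


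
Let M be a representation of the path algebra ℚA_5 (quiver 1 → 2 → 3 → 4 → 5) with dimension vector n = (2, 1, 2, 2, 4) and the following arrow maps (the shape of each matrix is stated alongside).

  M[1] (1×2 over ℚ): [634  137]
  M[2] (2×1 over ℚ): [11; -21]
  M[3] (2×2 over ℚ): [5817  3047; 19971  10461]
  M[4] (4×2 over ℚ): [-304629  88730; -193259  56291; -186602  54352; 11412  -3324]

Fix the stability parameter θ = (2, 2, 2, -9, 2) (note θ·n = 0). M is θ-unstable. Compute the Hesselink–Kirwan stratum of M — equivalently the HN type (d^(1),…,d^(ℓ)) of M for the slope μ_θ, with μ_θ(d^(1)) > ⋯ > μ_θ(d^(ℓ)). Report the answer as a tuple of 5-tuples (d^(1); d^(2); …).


Via rank(M_{q-1}∘⋯∘M_p): M ≅ I[1,1], I[1,3], I[3,5], I[4,5], I[5,5]^2.
μ_θ-semistable layers: μ^(1)=2; μ^(2)=-7/2; μ^(3)=-9

((2, 1, 1, 0, 4); (0, 0, 1, 1, 0); (0, 0, 0, 1, 0))


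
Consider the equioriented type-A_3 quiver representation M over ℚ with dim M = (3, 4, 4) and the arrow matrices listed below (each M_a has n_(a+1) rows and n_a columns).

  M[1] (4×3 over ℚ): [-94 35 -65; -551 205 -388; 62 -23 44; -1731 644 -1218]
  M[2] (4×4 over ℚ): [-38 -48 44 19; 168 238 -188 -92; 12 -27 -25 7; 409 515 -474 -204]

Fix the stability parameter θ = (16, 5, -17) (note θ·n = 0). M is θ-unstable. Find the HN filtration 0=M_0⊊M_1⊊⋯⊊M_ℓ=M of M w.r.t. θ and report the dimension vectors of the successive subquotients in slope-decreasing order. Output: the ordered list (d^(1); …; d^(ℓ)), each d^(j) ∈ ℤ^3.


Barcode: M ≅ I[1,3]^3, I[2,3]. HN layers by μ_θ (2 steps, strictly decreasing):
  μ^(1)=4/3; μ^(2)=-6

((3, 3, 3); (0, 1, 1))


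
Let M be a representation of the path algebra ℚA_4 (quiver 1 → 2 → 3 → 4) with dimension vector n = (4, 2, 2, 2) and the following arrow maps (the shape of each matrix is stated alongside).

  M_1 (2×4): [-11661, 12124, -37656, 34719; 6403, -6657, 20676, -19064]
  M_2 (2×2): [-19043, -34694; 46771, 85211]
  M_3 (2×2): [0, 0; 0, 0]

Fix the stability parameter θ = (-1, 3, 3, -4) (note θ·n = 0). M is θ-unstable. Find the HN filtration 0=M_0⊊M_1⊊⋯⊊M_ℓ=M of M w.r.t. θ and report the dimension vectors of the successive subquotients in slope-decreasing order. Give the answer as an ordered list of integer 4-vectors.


Barcode: M ≅ I[1,1]^2, I[1,3]^2, I[4,4]^2. HN layers by μ_θ (3 steps, strictly decreasing):
  μ^(1)=3; μ^(2)=-1; μ^(3)=-4

((0, 2, 2, 0); (4, 0, 0, 0); (0, 0, 0, 2))


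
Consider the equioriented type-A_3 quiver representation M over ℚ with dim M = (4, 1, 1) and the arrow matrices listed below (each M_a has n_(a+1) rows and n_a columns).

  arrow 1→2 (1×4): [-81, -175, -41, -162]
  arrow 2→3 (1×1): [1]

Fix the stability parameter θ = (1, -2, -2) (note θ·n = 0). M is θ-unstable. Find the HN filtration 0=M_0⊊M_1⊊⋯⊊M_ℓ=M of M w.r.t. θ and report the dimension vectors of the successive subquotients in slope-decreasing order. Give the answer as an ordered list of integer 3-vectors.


Via rank(M_{q-1}∘⋯∘M_p): M ≅ I[1,1]^3, I[1,3].
μ_θ-semistable layers: μ^(1)=1; μ^(2)=-1

((3, 0, 0); (1, 1, 1))


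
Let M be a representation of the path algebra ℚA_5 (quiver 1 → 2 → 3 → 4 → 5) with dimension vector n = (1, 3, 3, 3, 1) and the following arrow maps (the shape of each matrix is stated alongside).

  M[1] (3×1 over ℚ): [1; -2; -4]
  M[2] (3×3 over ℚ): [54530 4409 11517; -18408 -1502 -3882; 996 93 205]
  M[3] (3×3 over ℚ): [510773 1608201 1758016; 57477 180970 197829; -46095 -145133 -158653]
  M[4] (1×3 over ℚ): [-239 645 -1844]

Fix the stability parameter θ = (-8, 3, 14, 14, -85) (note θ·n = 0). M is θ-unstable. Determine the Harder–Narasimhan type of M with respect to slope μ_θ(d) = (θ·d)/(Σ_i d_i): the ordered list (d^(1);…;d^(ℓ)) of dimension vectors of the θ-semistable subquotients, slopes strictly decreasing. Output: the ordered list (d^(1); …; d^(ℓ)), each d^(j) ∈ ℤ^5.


Via rank(M_{q-1}∘⋯∘M_p): M ≅ I[1,5], I[2,4]^2.
μ_θ-semistable layers: μ^(1)=14; μ^(2)=3; μ^(3)=-62/5

((0, 0, 2, 2, 0); (0, 2, 0, 0, 0); (1, 1, 1, 1, 1))


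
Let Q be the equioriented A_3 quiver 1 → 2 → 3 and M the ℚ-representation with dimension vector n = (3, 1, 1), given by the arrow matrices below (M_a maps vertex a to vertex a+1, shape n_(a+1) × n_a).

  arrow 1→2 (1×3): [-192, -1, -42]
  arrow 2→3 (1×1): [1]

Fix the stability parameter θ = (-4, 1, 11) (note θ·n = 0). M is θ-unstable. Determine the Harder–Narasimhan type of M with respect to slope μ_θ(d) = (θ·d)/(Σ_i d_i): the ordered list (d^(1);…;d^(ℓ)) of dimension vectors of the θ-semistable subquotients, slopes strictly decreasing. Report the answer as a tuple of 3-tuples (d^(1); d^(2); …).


Via rank(M_{q-1}∘⋯∘M_p): M ≅ I[1,1]^2, I[1,3].
μ_θ-semistable layers: μ^(1)=11; μ^(2)=1; μ^(3)=-4

((0, 0, 1); (0, 1, 0); (3, 0, 0))


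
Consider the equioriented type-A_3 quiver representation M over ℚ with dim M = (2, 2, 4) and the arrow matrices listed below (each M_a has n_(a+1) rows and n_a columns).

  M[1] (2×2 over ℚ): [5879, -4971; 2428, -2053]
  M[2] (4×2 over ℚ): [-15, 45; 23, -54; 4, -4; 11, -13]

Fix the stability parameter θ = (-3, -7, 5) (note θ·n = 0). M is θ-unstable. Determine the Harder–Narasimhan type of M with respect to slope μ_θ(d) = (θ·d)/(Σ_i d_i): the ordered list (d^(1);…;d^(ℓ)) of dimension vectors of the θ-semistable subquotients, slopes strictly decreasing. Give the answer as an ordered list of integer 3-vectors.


Interval decomposition of M: I[1,3]^2, I[3,3]^2.
HN type (ℓ=2): μ^(1)=5; μ^(2)=-5

((0, 0, 4); (2, 2, 0))


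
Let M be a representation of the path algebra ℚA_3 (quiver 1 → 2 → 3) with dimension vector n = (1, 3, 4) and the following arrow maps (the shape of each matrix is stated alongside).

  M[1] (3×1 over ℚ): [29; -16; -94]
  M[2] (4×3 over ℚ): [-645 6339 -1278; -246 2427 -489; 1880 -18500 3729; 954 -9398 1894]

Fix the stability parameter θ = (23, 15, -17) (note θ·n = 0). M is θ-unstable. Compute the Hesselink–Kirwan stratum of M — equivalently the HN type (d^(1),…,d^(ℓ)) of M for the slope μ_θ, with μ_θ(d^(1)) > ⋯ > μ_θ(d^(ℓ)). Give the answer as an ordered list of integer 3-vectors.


Interval decomposition of M: I[1,3], I[2,3]^2, I[3,3].
HN type (ℓ=3): μ^(1)=7; μ^(2)=-1; μ^(3)=-17

((1, 1, 1); (0, 2, 2); (0, 0, 1))
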